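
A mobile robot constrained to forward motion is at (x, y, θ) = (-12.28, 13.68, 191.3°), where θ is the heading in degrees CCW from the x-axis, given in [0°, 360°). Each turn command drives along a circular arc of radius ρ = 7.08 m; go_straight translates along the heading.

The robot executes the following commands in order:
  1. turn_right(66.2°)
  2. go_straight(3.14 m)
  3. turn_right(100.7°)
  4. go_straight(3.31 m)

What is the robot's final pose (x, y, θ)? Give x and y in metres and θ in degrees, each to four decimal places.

(-15.3832, 31.0068, 24.4000°)

set_pose: (x, y, θ) = (-12.2800, 13.6800, 191.3000°), ρ = 7.08
turn_right(66.2°): centre at ρ to the right, rotate −66.2° → (-19.4598, 16.5517, 125.1000°)
go_straight(3.14): x += 3.14·cos θ, y += 3.14·sin θ → (-21.2653, 19.1207, 125.1000°)
turn_right(100.7°): centre at ρ to the right, rotate −100.7° → (-18.3976, 29.6394, 24.4000°)
go_straight(3.31): x += 3.31·cos θ, y += 3.31·sin θ → (-15.3832, 31.0068, 24.4000°)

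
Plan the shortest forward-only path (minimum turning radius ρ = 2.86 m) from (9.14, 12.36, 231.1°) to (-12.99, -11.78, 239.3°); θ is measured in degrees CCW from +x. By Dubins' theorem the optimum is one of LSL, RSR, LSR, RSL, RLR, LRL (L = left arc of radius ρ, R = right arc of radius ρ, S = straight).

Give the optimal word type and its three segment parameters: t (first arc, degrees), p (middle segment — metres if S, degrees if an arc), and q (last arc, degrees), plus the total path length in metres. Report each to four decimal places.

RSL: t = 3.7313°, p = 31.9712 m, q = 11.9313°, L = 32.7530 m

Let ψ = atan2(Δy, Δx) = atan2(-24.14, -22.13) = -132.5126° be the start→goal bearing.
Normalize: d = |goal − start| / ρ = 32.748687/2.86 = 11.450590, α = (θ_start − ψ) mod 360° = 3.6126° = 0.063052 rad, β = (θ_goal − ψ) mod 360° = 11.8126° = 0.206169 rad.
Common terms: sin α = 0.063010, cos α = 0.998013, sin β = 0.204711, cos β = 0.978822, cos(α−β) = 0.989776, d² = 131.116008. Work in radians in the unit-radius frame; every candidate has L = ρ·(t + p + q).
LSL: p² = 2 + d² − 2cos(α−β) + 2d(sin α − sin β) = 127.891328; p = √p² = 11.308905; φ = atan2(cos β − cos α, d + sin α − sin β) = -0.001697 rad; t = (φ − α) mod 2π = 6.218437 rad, q = (β − φ) mod 2π = 0.207866 rad → L = 2.86·(6.218437 + 11.308905 + 0.207866) = 2.86·17.735207 = 50.722692 m
RSR: p² = 2 + d² − 2cos(α−β) + 2d(sin β − sin α) = 134.381583; p = √p² = 11.592307; φ = atan2(cos α − cos β, d − sin α + sin β) = 0.001655 rad; t = (α − φ) mod 2π = 0.061396 rad, q = (φ − β) mod 2π = 6.078672 rad → L = 2.86·(0.061396 + 11.592307 + 6.078672) = 2.86·17.732375 = 50.714594 m
LSR: p² = d² − 2 + 2cos(α−β) + 2d(sin α + sin β) = 137.226692; p = √p² = 11.714380; φ = atan2(−cos α − cos β, d + sin α + sin β) − atan2(−2, p) = 0.001977 rad; t = (φ − α) mod 2π = 6.222111 rad, q = (φ − β) mod 2π = 6.078994 rad → L = 2.86·(6.222111 + 11.714380 + 6.078994) = 2.86·24.015484 = 68.684285 m
RSL: p² = d² − 2 + 2cos(α−β) − 2d(sin α + sin β) = 124.964430; p = √p² = 11.178749; φ = atan2(cos α + cos β, d − sin α − sin β) − atan2(2, p) = -0.002072 rad; t = (α − φ) mod 2π = 0.065124 rad, q = (β − φ) mod 2π = 0.208241 rad → L = 2.86·(0.065124 + 11.178749 + 0.208241) = 2.86·11.452113 = 32.753043 m
RLR: c = (6 − d² + 2cos(α−β) + 2d(sin α − sin β))/8 = -15.797698, |c| > 1 → infeasible
LRL: c = (6 − d² + 2cos(α−β) − 2d(sin α − sin β))/8 = -14.986416, |c| > 1 → infeasible
Shortest: RSL with L = 32.753043 m ≈ 32.7530 m
Convert RSL to answer units (arcs ×180/π): t = 0.065124·180/π = 3.7313°, p = ρ·p = 2.86·11.178749 = 31.9712 m, q = 0.208241·180/π = 11.9313°, L = 32.7530 m.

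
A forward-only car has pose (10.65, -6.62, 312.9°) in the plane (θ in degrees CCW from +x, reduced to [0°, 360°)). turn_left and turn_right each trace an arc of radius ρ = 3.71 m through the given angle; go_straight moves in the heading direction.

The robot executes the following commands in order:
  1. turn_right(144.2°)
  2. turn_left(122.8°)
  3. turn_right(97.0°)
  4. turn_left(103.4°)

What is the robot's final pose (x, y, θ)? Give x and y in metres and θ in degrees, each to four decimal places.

set_pose: (x, y, θ) = (10.6500, -6.6200, 312.9000°), ρ = 3.71
turn_right(144.2°): centre at ρ to the right, rotate −144.2° → (7.2053, -12.7836, 168.7000°)
turn_left(122.8°): centre at ρ to the left, rotate +122.8° → (3.0265, -17.7814, 291.5000°)
turn_right(97.0°): centre at ρ to the right, rotate −97.0° → (0.5036, -22.7329, 194.5000°)
turn_left(103.4°): centre at ρ to the left, rotate +103.4° → (-1.8463, -28.0607, 297.9000°)

(-1.8463, -28.0607, 297.9000°)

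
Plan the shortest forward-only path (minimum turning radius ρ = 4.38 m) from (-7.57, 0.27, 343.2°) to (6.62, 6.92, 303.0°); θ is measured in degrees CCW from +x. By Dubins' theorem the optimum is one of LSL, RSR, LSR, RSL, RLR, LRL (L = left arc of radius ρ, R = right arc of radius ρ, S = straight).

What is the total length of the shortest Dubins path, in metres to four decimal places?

19.5764 m

Let ψ = atan2(Δy, Δx) = atan2(6.65, 14.19) = 25.1097° be the start→goal bearing.
Normalize: d = |goal − start| / ρ = 15.670948/4.38 = 3.577842, α = (θ_start − ψ) mod 360° = 318.0903° = 5.551724 rad, β = (θ_goal − ψ) mod 360° = 277.8903° = 4.850101 rad.
Common terms: sin α = -0.667958, cos α = 0.744199, sin β = -0.990533, cos β = 0.137278, cos(α−β) = 0.763796, d² = 12.800953. Work in radians in the unit-radius frame; every candidate has L = ρ·(t + p + q).
LSL: p² = 2 + d² − 2cos(α−β) + 2d(sin α − sin β) = 15.581602; p = √p² = 3.947354; φ = atan2(cos β − cos α, d + sin α − sin β) = -0.154366 rad; t = (φ − α) mod 2π = 0.577095 rad, q = (β − φ) mod 2π = 5.004468 rad → L = 4.38·(0.577095 + 3.947354 + 5.004468) = 4.38·9.528917 = 41.736656 m
RSR: p² = 2 + d² − 2cos(α−β) + 2d(sin β − sin α) = 10.965119; p = √p² = 3.311362; φ = atan2(cos α − cos β, d − sin α + sin β) = 0.184327 rad; t = (α − φ) mod 2π = 5.367397 rad, q = (φ − β) mod 2π = 1.617410 rad → L = 4.38·(5.367397 + 3.311362 + 1.617410) = 4.38·10.296170 = 45.097224 m
LSR: p² = d² − 2 + 2cos(α−β) + 2d(sin α + sin β) = 0.460910; p = √p² = 0.678903; φ = atan2(−cos α − cos β, d + sin α + sin β) − atan2(−2, p) = 0.813024 rad; t = (φ − α) mod 2π = 1.544485 rad, q = (φ − β) mod 2π = 2.246108 rad → L = 4.38·(1.544485 + 0.678903 + 2.246108) = 4.38·4.469496 = 19.576394 m
RSL: p² = d² − 2 + 2cos(α−β) − 2d(sin α + sin β) = 24.196180; p = √p² = 4.918961; φ = atan2(cos α + cos β, d − sin α − sin β) − atan2(2, p) = -0.219399 rad; t = (α − φ) mod 2π = 5.771123 rad, q = (β − φ) mod 2π = 5.069501 rad → L = 4.38·(5.771123 + 4.918961 + 5.069501) = 4.38·15.759585 = 69.026984 m
RLR: c = (6 − d² + 2cos(α−β) + 2d(sin α − sin β))/8 = -0.370640; p = 2π − arccos c = 4.332691 rad; φ = atan2(cos α − cos β, d − sin α + sin β) = 0.184327 rad; t = (α − φ + p/2) mod 2π = 1.250557 rad, q = (α − β − t + p) mod 2π = 3.783756 rad → L = 4.38·(1.250557 + 4.332691 + 3.783756) = 4.38·9.367005 = 41.027480 m
LRL: c = (6 − d² + 2cos(α−β) − 2d(sin α − sin β))/8 = -0.947700; p = 2π − arccos c = 3.466437 rad; φ = atan2(cos β − cos α, d + sin α − sin β) = -0.154366 rad; t = (φ − α + p/2) mod 2π = 2.310314 rad, q = (β − α − t + p) mod 2π = 0.454501 rad → L = 4.38·(2.310314 + 3.466437 + 0.454501) = 4.38·6.231252 = 27.292885 m
Shortest: LSR with L = 19.576394 m ≈ 19.5764 m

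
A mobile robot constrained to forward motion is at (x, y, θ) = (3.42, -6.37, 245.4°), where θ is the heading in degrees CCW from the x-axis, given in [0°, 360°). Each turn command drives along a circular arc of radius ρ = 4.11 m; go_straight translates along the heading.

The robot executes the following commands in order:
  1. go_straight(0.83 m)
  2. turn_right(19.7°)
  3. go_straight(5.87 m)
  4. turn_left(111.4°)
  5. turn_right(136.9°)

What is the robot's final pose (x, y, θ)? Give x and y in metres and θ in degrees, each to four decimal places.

set_pose: (x, y, θ) = (3.4200, -6.3700, 245.4000°), ρ = 4.11
go_straight(0.83): x += 0.83·cos θ, y += 0.83·sin θ → (3.0745, -7.1247, 245.4000°)
turn_right(19.7°): centre at ρ to the right, rotate −19.7° → (2.2790, -8.2842, 225.7000°)
go_straight(5.87): x += 5.87·cos θ, y += 5.87·sin θ → (-1.8207, -12.4854, 225.7000°)
turn_left(111.4°): centre at ρ to the left, rotate +111.4° → (-0.4785, -19.1419, 337.1000°)
turn_right(136.9°): centre at ρ to the right, rotate −136.9° → (-0.6586, -26.7852, 200.2000°)

(-0.6586, -26.7852, 200.2000°)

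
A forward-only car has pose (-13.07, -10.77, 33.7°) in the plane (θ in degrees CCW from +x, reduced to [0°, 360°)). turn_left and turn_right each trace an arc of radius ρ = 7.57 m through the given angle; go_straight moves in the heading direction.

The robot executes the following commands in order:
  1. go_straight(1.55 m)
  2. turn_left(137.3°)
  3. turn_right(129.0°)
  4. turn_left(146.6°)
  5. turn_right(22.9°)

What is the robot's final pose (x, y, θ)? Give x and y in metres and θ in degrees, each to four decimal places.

(-27.8766, 30.2270, 165.7000°)

set_pose: (x, y, θ) = (-13.0700, -10.7700, 33.7000°), ρ = 7.57
go_straight(1.55): x += 1.55·cos θ, y += 1.55·sin θ → (-11.7805, -9.9100, 33.7000°)
turn_left(137.3°): centre at ρ to the left, rotate +137.3° → (-14.7964, 3.8647, 171.0000°)
turn_right(129.0°): centre at ρ to the right, rotate −129.0° → (-18.6775, 16.9671, 42.0000°)
turn_left(146.6°): centre at ρ to the left, rotate +146.6° → (-24.8748, 30.0776, 188.6000°)
turn_right(22.9°): centre at ρ to the right, rotate −22.9° → (-27.8766, 30.2270, 165.7000°)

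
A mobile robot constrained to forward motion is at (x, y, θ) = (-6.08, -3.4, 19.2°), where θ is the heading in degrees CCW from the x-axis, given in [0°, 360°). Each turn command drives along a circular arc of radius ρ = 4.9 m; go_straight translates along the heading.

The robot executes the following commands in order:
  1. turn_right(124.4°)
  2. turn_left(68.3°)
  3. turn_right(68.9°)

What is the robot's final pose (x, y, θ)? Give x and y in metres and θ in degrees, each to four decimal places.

(3.8194, -19.7680, 254.2000°)

set_pose: (x, y, θ) = (-6.0800, -3.4000, 19.2000°), ρ = 4.9
turn_right(124.4°): centre at ρ to the right, rotate −124.4° → (0.2600, -9.3122, -105.2000° ≡ 254.8000°)
turn_left(68.3°): centre at ρ to the left, rotate +68.3° → (2.0465, -14.5154, 323.1000°)
turn_right(68.9°): centre at ρ to the right, rotate −68.9° → (3.8194, -19.7680, 254.2000°)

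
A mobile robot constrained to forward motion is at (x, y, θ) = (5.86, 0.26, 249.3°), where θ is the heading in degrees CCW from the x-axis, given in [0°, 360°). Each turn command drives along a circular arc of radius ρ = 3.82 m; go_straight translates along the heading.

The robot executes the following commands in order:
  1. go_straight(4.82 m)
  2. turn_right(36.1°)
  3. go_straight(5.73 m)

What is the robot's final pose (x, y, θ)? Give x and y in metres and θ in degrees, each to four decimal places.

set_pose: (x, y, θ) = (5.8600, 0.2600, 249.3000°), ρ = 3.82
go_straight(4.82): x += 4.82·cos θ, y += 4.82·sin θ → (4.1563, -4.2488, 249.3000°)
turn_right(36.1°): centre at ρ to the right, rotate −36.1° → (2.6745, -6.0950, 213.2000°)
go_straight(5.73): x += 5.73·cos θ, y += 5.73·sin θ → (-2.1201, -9.2325, 213.2000°)

(-2.1201, -9.2325, 213.2000°)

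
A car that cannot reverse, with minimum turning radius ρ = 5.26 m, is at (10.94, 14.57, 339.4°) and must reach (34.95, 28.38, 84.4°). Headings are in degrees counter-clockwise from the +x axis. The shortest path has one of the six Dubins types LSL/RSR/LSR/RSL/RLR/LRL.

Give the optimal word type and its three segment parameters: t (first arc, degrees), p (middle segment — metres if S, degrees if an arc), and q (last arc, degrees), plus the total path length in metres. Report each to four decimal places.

LSL: t = 49.6473°, p = 19.3595 m, q = 55.3527°, L = 28.9989 m

Let ψ = atan2(Δy, Δx) = atan2(13.81, 24.01) = 29.9065° be the start→goal bearing.
Normalize: d = |goal − start| / ρ = 27.698307/5.26 = 5.265838, α = (θ_start − ψ) mod 360° = 309.4935° = 5.401680 rad, β = (θ_goal − ψ) mod 360° = 54.4935° = 0.951091 rad.
Common terms: sin α = -0.771697, cos α = 0.635990, sin β = 0.814049, cos β = 0.580796, cos(α−β) = -0.258819, d² = 27.729048. Work in radians in the unit-radius frame; every candidate has L = ρ·(t + p + q).
LSL: p² = 2 + d² − 2cos(α−β) + 2d(sin α − sin β) = 13.546119; p = √p² = 3.680505; φ = atan2(cos β − cos α, d + sin α − sin β) = -0.014997 rad; t = (φ − α) mod 2π = 0.866508 rad, q = (β − φ) mod 2π = 0.966088 rad → L = 5.26·(0.866508 + 3.680505 + 0.966088) = 5.26·5.513101 = 28.998911 m
RSR: p² = 2 + d² − 2cos(α−β) + 2d(sin β − sin α) = 46.947252; p = √p² = 6.851807; φ = atan2(cos α − cos β, d − sin α + sin β) = 0.008056 rad; t = (α − φ) mod 2π = 5.393625 rad, q = (φ − β) mod 2π = 5.340150 rad → L = 5.26·(5.393625 + 6.851807 + 5.340150) = 5.26·17.585581 = 92.500158 m
LSR: p² = d² − 2 + 2cos(α−β) + 2d(sin α + sin β) = 25.657451; p = √p² = 5.065318; φ = atan2(−cos α − cos β, d + sin α + sin β) − atan2(−2, p) = 0.150717 rad; t = (φ − α) mod 2π = 1.032222 rad, q = (φ − β) mod 2π = 5.482811 rad → L = 5.26·(1.032222 + 5.065318 + 5.482811) = 5.26·11.580352 = 60.912651 m
RSL: p² = d² − 2 + 2cos(α−β) − 2d(sin α + sin β) = 24.765368; p = √p² = 4.976481; φ = atan2(cos α + cos β, d − sin α − sin β) − atan2(2, p) = -0.153271 rad; t = (α − φ) mod 2π = 5.554951 rad, q = (β − φ) mod 2π = 1.104362 rad → L = 5.26·(5.554951 + 4.976481 + 1.104362) = 5.26·11.635794 = 61.204279 m
RLR: c = (6 − d² + 2cos(α−β) + 2d(sin α − sin β))/8 = -4.868407, |c| > 1 → infeasible
LRL: c = (6 − d² + 2cos(α−β) − 2d(sin α − sin β))/8 = -0.693265; p = 2π − arccos c = 3.946379 rad; φ = atan2(cos β − cos α, d + sin α − sin β) = -0.014997 rad; t = (φ − α + p/2) mod 2π = 2.839698 rad, q = (β − α − t + p) mod 2π = 2.939277 rad → L = 5.26·(2.839698 + 3.946379 + 2.939277) = 5.26·9.725355 = 51.155365 m
Shortest: LSL with L = 28.998911 m ≈ 28.9989 m
Convert LSL to answer units (arcs ×180/π): t = 0.866508·180/π = 49.6473°, p = ρ·p = 5.26·3.680505 = 19.3595 m, q = 0.966088·180/π = 55.3527°, L = 28.9989 m.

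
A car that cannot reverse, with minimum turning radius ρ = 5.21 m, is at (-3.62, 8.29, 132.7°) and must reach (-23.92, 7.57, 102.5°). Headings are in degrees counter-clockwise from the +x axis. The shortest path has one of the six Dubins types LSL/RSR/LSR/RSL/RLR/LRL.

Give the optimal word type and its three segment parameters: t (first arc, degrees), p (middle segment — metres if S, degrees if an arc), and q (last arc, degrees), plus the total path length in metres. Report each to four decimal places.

LSR: t = 88.0797°, p = 6.0467 m, q = 118.2797°, L = 24.8113 m

Let ψ = atan2(Δy, Δx) = atan2(-0.72, -20.30) = -177.9687° be the start→goal bearing.
Normalize: d = |goal − start| / ρ = 20.312764/5.21 = 3.898803, α = (θ_start − ψ) mod 360° = 310.6687° = 5.422191 rad, β = (θ_goal − ψ) mod 360° = 280.4687° = 4.895102 rad.
Common terms: sin α = -0.758491, cos α = 0.651684, sin β = -0.983354, cos β = 0.181698, cos(α−β) = 0.864275, d² = 15.200666. Work in radians in the unit-radius frame; every candidate has L = ρ·(t + p + q).
LSL: p² = 2 + d² − 2cos(α−β) + 2d(sin α − sin β) = 17.225515; p = √p² = 4.150363; φ = atan2(cos β − cos α, d + sin α − sin β) = -0.113483 rad; t = (φ − α) mod 2π = 0.747511 rad, q = (β − φ) mod 2π = 5.008585 rad → L = 5.21·(0.747511 + 4.150363 + 5.008585) = 5.21·9.906459 = 51.612652 m
RSR: p² = 2 + d² − 2cos(α−β) + 2d(sin β − sin α) = 13.718718; p = √p² = 3.703879; φ = atan2(cos α − cos β, d − sin α + sin β) = 0.127233 rad; t = (α − φ) mod 2π = 5.294958 rad, q = (φ − β) mod 2π = 1.515316 rad → L = 5.21·(5.294958 + 3.703879 + 1.515316) = 5.21·10.514153 = 54.778740 m
LSR: p² = d² − 2 + 2cos(α−β) + 2d(sin α + sin β) = 1.346994; p = √p² = 1.160601; φ = atan2(−cos α − cos β, d + sin α + sin β) − atan2(−2, p) = 0.676287 rad; t = (φ − α) mod 2π = 1.537281 rad, q = (φ − β) mod 2π = 2.064370 rad → L = 5.21·(1.537281 + 1.160601 + 2.064370) = 5.21·4.762252 = 24.811334 m
RSL: p² = d² − 2 + 2cos(α−β) − 2d(sin α + sin β) = 28.511437; p = √p² = 5.339610; φ = atan2(cos α + cos β, d − sin α − sin β) − atan2(2, p) = -0.211700 rad; t = (α − φ) mod 2π = 5.633891 rad, q = (β − φ) mod 2π = 5.106802 rad → L = 5.21·(5.633891 + 5.339610 + 5.106802) = 5.21·16.080303 = 83.778377 m
RLR: c = (6 − d² + 2cos(α−β) + 2d(sin α − sin β))/8 = -0.714840; p = 2π − arccos c = 3.915994 rad; φ = atan2(cos α − cos β, d − sin α + sin β) = 0.127233 rad; t = (α − φ + p/2) mod 2π = 0.969770 rad, q = (α − β − t + p) mod 2π = 3.473314 rad → L = 5.21·(0.969770 + 3.915994 + 3.473314) = 5.21·8.359078 = 43.550795 m
LRL: c = (6 − d² + 2cos(α−β) − 2d(sin α − sin β))/8 = -1.153189, |c| > 1 → infeasible
Shortest: LSR with L = 24.811334 m ≈ 24.8113 m
Convert LSR to answer units (arcs ×180/π): t = 1.537281·180/π = 88.0797°, p = ρ·p = 5.21·1.160601 = 6.0467 m, q = 2.064370·180/π = 118.2797°, L = 24.8113 m.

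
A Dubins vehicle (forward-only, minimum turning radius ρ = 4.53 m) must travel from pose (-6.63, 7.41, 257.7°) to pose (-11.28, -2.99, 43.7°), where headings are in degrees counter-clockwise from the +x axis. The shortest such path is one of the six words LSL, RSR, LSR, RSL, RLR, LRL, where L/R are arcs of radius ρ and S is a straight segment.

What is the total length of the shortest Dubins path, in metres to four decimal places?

Let ψ = atan2(Δy, Δx) = atan2(-10.40, -4.65) = -114.0902° be the start→goal bearing.
Normalize: d = |goal − start| / ρ = 11.392212/4.53 = 2.514837, α = (θ_start − ψ) mod 360° = 11.7902° = 0.205777 rad, β = (θ_goal − ψ) mod 360° = 157.7902° = 2.753958 rad.
Common terms: sin α = 0.204328, cos α = 0.978903, sin β = 0.378000, cos β = -0.925806, cos(α−β) = -0.829038, d² = 6.324406. Work in radians in the unit-radius frame; every candidate has L = ρ·(t + p + q).
LSL: p² = 2 + d² − 2cos(α−β) + 2d(sin α − sin β) = 9.108967; p = √p² = 3.018107; φ = atan2(cos β − cos α, d + sin α − sin β) = -0.682962 rad; t = (φ − α) mod 2π = 5.394446 rad, q = (β − φ) mod 2π = 3.436920 rad → L = 4.53·(5.394446 + 3.018107 + 3.436920) = 4.53·11.849473 = 53.678111 m
RSR: p² = 2 + d² − 2cos(α−β) + 2d(sin β − sin α) = 10.855995; p = √p² = 3.294844; φ = atan2(cos α − cos β, d − sin α + sin β) = 0.616383 rad; t = (α − φ) mod 2π = 5.872579 rad, q = (φ − β) mod 2π = 4.145611 rad → L = 4.53·(5.872579 + 3.294844 + 4.145611) = 4.53·13.313034 = 60.308042 m
LSR: p² = d² − 2 + 2cos(α−β) + 2d(sin α + sin β) = 5.595249; p = √p² = 2.365428; φ = atan2(−cos α − cos β, d + sin α + sin β) − atan2(−2, p) = 0.684741 rad; t = (φ − α) mod 2π = 0.478964 rad, q = (φ − β) mod 2π = 4.213969 rad → L = 4.53·(0.478964 + 2.365428 + 4.213969) = 4.53·7.058361 = 31.974376 m
RSL: p² = d² − 2 + 2cos(α−β) − 2d(sin α + sin β) = -0.262588 < 0 → infeasible
RLR: c = (6 − d² + 2cos(α−β) + 2d(sin α − sin β))/8 = -0.356999; p = 2π − arccos c = 4.347335 rad; φ = atan2(cos α − cos β, d − sin α + sin β) = 0.616383 rad; t = (α − φ + p/2) mod 2π = 1.763062 rad, q = (α − β − t + p) mod 2π = 0.036093 rad → L = 4.53·(1.763062 + 4.347335 + 0.036093) = 4.53·6.146490 = 27.843600 m
LRL: c = (6 − d² + 2cos(α−β) − 2d(sin α − sin β))/8 = -0.138621; p = 2π − arccos c = 4.573320 rad; φ = atan2(cos β − cos α, d + sin α − sin β) = -0.682962 rad; t = (φ − α + p/2) mod 2π = 1.397921 rad, q = (β − α − t + p) mod 2π = 5.723580 rad → L = 4.53·(1.397921 + 4.573320 + 5.723580) = 4.53·11.694821 = 52.977540 m
Shortest: RLR with L = 27.843600 m ≈ 27.8436 m

27.8436 m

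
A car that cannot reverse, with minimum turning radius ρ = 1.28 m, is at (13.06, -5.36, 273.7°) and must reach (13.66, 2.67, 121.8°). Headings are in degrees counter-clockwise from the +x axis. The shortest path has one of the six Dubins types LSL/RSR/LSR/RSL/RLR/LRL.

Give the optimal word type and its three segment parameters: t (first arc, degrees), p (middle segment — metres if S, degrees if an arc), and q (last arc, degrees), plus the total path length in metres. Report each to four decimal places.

Let ψ = atan2(Δy, Δx) = atan2(8.03, 0.60) = 85.7268° be the start→goal bearing.
Normalize: d = |goal − start| / ρ = 8.052385/1.28 = 6.290926, α = (θ_start − ψ) mod 360° = 187.9732° = 3.280751 rad, β = (θ_goal − ψ) mod 360° = 36.0732° = 0.629596 rad.
Common terms: sin α = -0.138710, cos α = -0.990333, sin β = 0.588818, cos β = 0.808266, cos(α−β) = -0.882127, d² = 39.575745. Work in radians in the unit-radius frame; every candidate has L = ρ·(t + p + q).
LSL: p² = 2 + d² − 2cos(α−β) + 2d(sin α − sin β) = 34.186351; p = √p² = 5.846910; φ = atan2(cos β − cos α, d + sin α − sin β) = 0.312686 rad; t = (φ − α) mod 2π = 3.315120 rad, q = (β − φ) mod 2π = 0.316910 rad → L = 1.28·(3.315120 + 5.846910 + 0.316910) = 1.28·9.478940 = 12.133043 m
RSR: p² = 2 + d² − 2cos(α−β) + 2d(sin β − sin α) = 52.493646; p = √p² = 7.245250; φ = atan2(cos α − cos β, d − sin α + sin β) = -0.250868 rad; t = (α − φ) mod 2π = 3.531619 rad, q = (φ − β) mod 2π = 5.402721 rad → L = 1.28·(3.531619 + 7.245250 + 5.402721) = 1.28·16.179590 = 20.709876 m
LSR: p² = d² − 2 + 2cos(α−β) + 2d(sin α + sin β) = 41.474689; p = √p² = 6.440085; φ = atan2(−cos α − cos β, d + sin α + sin β) − atan2(−2, p) = 0.328114 rad; t = (φ − α) mod 2π = 3.330548 rad, q = (φ − β) mod 2π = 5.981704 rad → L = 1.28·(3.330548 + 6.440085 + 5.981704) = 1.28·15.752337 = 20.162991 m
RSL: p² = d² − 2 + 2cos(α−β) − 2d(sin α + sin β) = 30.148293; p = √p² = 5.490746; φ = atan2(cos α + cos β, d − sin α − sin β) − atan2(2, p) = -0.380474 rad; t = (α − φ) mod 2π = 3.661225 rad, q = (β − φ) mod 2π = 1.010070 rad → L = 1.28·(3.661225 + 5.490746 + 1.010070) = 1.28·10.162040 = 13.007412 m
RLR: c = (6 − d² + 2cos(α−β) + 2d(sin α − sin β))/8 = -5.561706, |c| > 1 → infeasible
LRL: c = (6 − d² + 2cos(α−β) − 2d(sin α − sin β))/8 = -3.273294, |c| > 1 → infeasible
Shortest: LSL with L = 12.133043 m ≈ 12.1330 m
Convert LSL to answer units (arcs ×180/π): t = 3.315120·180/π = 189.9424°, p = ρ·p = 1.28·5.846910 = 7.4840 m, q = 0.316910·180/π = 18.1576°, L = 12.1330 m.

LSL: t = 189.9424°, p = 7.4840 m, q = 18.1576°, L = 12.1330 m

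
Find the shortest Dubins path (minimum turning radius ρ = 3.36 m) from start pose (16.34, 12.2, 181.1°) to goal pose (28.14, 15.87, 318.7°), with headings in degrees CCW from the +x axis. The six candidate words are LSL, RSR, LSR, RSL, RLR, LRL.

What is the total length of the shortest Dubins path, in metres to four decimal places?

Let ψ = atan2(Δy, Δx) = atan2(3.67, 11.80) = 17.2766° be the start→goal bearing.
Normalize: d = |goal − start| / ρ = 12.357544/3.36 = 3.677841, α = (θ_start − ψ) mod 360° = 163.8234° = 2.859258 rad, β = (θ_goal − ψ) mod 360° = 301.4234° = 5.260831 rad.
Common terms: sin α = 0.278599, cos α = -0.960408, sin β = -0.853338, cos β = 0.521358, cos(α−β) = -0.738455, d² = 13.526511. Work in radians in the unit-radius frame; every candidate has L = ρ·(t + p + q).
LSL: p² = 2 + d² − 2cos(α−β) + 2d(sin α − sin β) = 25.329584; p = √p² = 5.032851; φ = atan2(cos β − cos α, d + sin α − sin β) = 0.298847 rad; t = (φ − α) mod 2π = 3.722775 rad, q = (β − φ) mod 2π = 4.961984 rad → L = 3.36·(3.722775 + 5.032851 + 4.961984) = 3.36·13.717609 = 46.091166 m
RSR: p² = 2 + d² − 2cos(α−β) + 2d(sin β − sin α) = 8.677259; p = √p² = 2.945719; φ = atan2(cos α − cos β, d − sin α + sin β) = -0.527094 rad; t = (α − φ) mod 2π = 3.386352 rad, q = (φ − β) mod 2π = 0.495260 rad → L = 3.36·(3.386352 + 2.945719 + 0.495260) = 3.36·6.827331 = 22.939832 m
LSR: p² = d² − 2 + 2cos(α−β) + 2d(sin α + sin β) = 5.822002; p = √p² = 2.412883; φ = atan2(−cos α − cos β, d + sin α + sin β) − atan2(−2, p) = 0.832661 rad; t = (φ − α) mod 2π = 4.256588 rad, q = (φ − β) mod 2π = 1.855015 rad → L = 3.36·(4.256588 + 2.412883 + 1.855015) = 3.36·8.524486 = 28.642273 m
RSL: p² = d² − 2 + 2cos(α−β) − 2d(sin α + sin β) = 14.277199; p = √p² = 3.778518; φ = atan2(cos α + cos β, d − sin α − sin β) − atan2(2, p) = -0.589697 rad; t = (α − φ) mod 2π = 3.448955 rad, q = (β − φ) mod 2π = 5.850528 rad → L = 3.36·(3.448955 + 3.778518 + 5.850528) = 3.36·13.078001 = 43.942082 m
RLR: c = (6 − d² + 2cos(α−β) + 2d(sin α − sin β))/8 = -0.084657; p = 2π − arccos c = 4.627630 rad; φ = atan2(cos α − cos β, d − sin α + sin β) = -0.527094 rad; t = (α − φ + p/2) mod 2π = 5.700167 rad, q = (α − β − t + p) mod 2π = 2.809076 rad → L = 3.36·(5.700167 + 4.627630 + 2.809076) = 3.36·13.136872 = 44.139892 m
LRL: c = (6 − d² + 2cos(α−β) − 2d(sin α − sin β))/8 = -2.166198, |c| > 1 → infeasible
Shortest: RSR with L = 22.939832 m ≈ 22.9398 m

22.9398 m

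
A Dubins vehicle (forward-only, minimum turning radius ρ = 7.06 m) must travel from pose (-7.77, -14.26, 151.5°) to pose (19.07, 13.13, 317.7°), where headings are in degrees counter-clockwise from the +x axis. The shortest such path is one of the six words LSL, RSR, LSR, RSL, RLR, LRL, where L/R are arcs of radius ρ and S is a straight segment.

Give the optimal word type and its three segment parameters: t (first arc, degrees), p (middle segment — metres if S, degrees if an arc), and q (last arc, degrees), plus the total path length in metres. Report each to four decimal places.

RSR: t = 111.0433°, p = 24.6023 m, q = 82.7567°, L = 48.4824 m

Let ψ = atan2(Δy, Δx) = atan2(27.39, 26.84) = 45.5811° be the start→goal bearing.
Normalize: d = |goal − start| / ρ = 38.348373/7.06 = 5.431781, α = (θ_start − ψ) mod 360° = 105.9189° = 1.848634 rad, β = (θ_goal − ψ) mod 360° = 272.1189° = 4.749371 rad.
Common terms: sin α = 0.961651, cos α = -0.274277, sin β = -0.999316, cos β = 0.036974, cos(α−β) = -0.971134, d² = 29.504243. Work in radians in the unit-radius frame; every candidate has L = ρ·(t + p + q).
LSL: p² = 2 + d² − 2cos(α−β) + 2d(sin α − sin β) = 54.749598; p = √p² = 7.399297; φ = atan2(cos β − cos α, d + sin α − sin β) = 0.042077 rad; t = (φ − α) mod 2π = 4.476629 rad, q = (β − φ) mod 2π = 4.707294 rad → L = 7.06·(4.476629 + 7.399297 + 4.707294) = 7.06·16.583220 = 117.077531 m
RSR: p² = 2 + d² − 2cos(α−β) + 2d(sin β − sin α) = 12.143426; p = √p² = 3.484742; φ = atan2(cos α − cos β, d − sin α + sin β) = -0.089437 rad; t = (α − φ) mod 2π = 1.938071 rad, q = (φ − β) mod 2π = 1.444377 rad → L = 7.06·(1.938071 + 3.484742 + 1.444377) = 7.06·6.867190 = 48.482361 m
LSR: p² = d² − 2 + 2cos(α−β) + 2d(sin α + sin β) = 25.152793; p = √p² = 5.015256; φ = atan2(−cos α − cos β, d + sin α + sin β) − atan2(−2, p) = 0.423422 rad; t = (φ − α) mod 2π = 4.857973 rad, q = (φ − β) mod 2π = 1.957236 rad → L = 7.06·(4.857973 + 5.015256 + 1.957236) = 7.06·11.830465 = 83.523080 m
RSL: p² = d² − 2 + 2cos(α−β) − 2d(sin α + sin β) = 25.971156; p = √p² = 5.096190; φ = atan2(cos α + cos β, d − sin α − sin β) − atan2(2, p) = -0.417341 rad; t = (α − φ) mod 2π = 2.265975 rad, q = (β − φ) mod 2π = 5.166712 rad → L = 7.06·(2.265975 + 5.096190 + 5.166712) = 7.06·12.528877 = 88.453872 m
RLR: c = (6 − d² + 2cos(α−β) + 2d(sin α − sin β))/8 = -0.517928; p = 2π − arccos c = 4.167962 rad; φ = atan2(cos α − cos β, d − sin α + sin β) = -0.089437 rad; t = (α − φ + p/2) mod 2π = 4.022052 rad, q = (α − β − t + p) mod 2π = 3.528358 rad → L = 7.06·(4.022052 + 4.167962 + 3.528358) = 7.06·11.718372 = 82.731703 m
LRL: c = (6 − d² + 2cos(α−β) − 2d(sin α − sin β))/8 = -5.843700, |c| > 1 → infeasible
Shortest: RSR with L = 48.482361 m ≈ 48.4824 m
Convert RSR to answer units (arcs ×180/π): t = 1.938071·180/π = 111.0433°, p = ρ·p = 7.06·3.484742 = 24.6023 m, q = 1.444377·180/π = 82.7567°, L = 48.4824 m.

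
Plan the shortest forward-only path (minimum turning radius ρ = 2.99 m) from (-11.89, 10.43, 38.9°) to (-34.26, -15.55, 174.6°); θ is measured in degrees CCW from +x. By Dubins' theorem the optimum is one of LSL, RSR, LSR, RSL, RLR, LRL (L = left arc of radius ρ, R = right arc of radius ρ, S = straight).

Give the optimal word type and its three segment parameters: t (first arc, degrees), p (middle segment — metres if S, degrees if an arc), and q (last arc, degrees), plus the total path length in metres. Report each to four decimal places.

Let ψ = atan2(Δy, Δx) = atan2(-25.98, -22.37) = -130.7300° be the start→goal bearing.
Normalize: d = |goal − start| / ρ = 34.283776/2.99 = 11.466146, α = (θ_start − ψ) mod 360° = 169.6300° = 2.960602 rad, β = (θ_goal − ψ) mod 360° = 305.3300° = 5.329014 rad.
Common terms: sin α = 0.180004, cos α = -0.983666, sin β = -0.815835, cos β = 0.578285, cos(α−β) = -0.715693, d² = 131.472500. Work in radians in the unit-radius frame; every candidate has L = ρ·(t + p + q).
LSL: p² = 2 + d² − 2cos(α−β) + 2d(sin α − sin β) = 157.740759; p = √p² = 12.559489; φ = atan2(cos β − cos α, d + sin α − sin β) = 0.124687 rad; t = (φ − α) mod 2π = 3.447270 rad, q = (β − φ) mod 2π = 5.204327 rad → L = 2.99·(3.447270 + 12.559489 + 5.204327) = 2.99·21.211086 = 63.421147 m
RSR: p² = 2 + d² − 2cos(α−β) + 2d(sin β − sin α) = 112.067012; p = √p² = 10.586171; φ = atan2(cos α − cos β, d − sin α + sin β) = -0.148087 rad; t = (α − φ) mod 2π = 3.108689 rad, q = (φ − β) mod 2π = 0.806085 rad → L = 2.99·(3.108689 + 10.586171 + 0.806085) = 2.99·14.500944 = 43.357823 m
LSR: p² = d² − 2 + 2cos(α−β) + 2d(sin α + sin β) = 113.460058; p = √p² = 10.651763; φ = atan2(−cos α − cos β, d + sin α + sin β) − atan2(−2, p) = 0.223014 rad; t = (φ − α) mod 2π = 3.545597 rad, q = (φ − β) mod 2π = 1.177186 rad → L = 2.99·(3.545597 + 10.651763 + 1.177186) = 2.99·15.374546 = 45.969894 m
RSL: p² = d² − 2 + 2cos(α−β) − 2d(sin α + sin β) = 142.622171; p = √p² = 11.942452; φ = atan2(cos α + cos β, d − sin α − sin β) − atan2(2, p) = -0.199415 rad; t = (α − φ) mod 2π = 3.160017 rad, q = (β − φ) mod 2π = 5.528428 rad → L = 2.99·(3.160017 + 11.942452 + 5.528428) = 2.99·20.630897 = 61.686383 m
RLR: c = (6 − d² + 2cos(α−β) + 2d(sin α − sin β))/8 = -13.008377, |c| > 1 → infeasible
LRL: c = (6 − d² + 2cos(α−β) − 2d(sin α − sin β))/8 = -18.717595, |c| > 1 → infeasible
Shortest: RSR with L = 43.357823 m ≈ 43.3578 m
Convert RSR to answer units (arcs ×180/π): t = 3.108689·180/π = 178.1148°, p = ρ·p = 2.99·10.586171 = 31.6527 m, q = 0.806085·180/π = 46.1852°, L = 43.3578 m.

RSR: t = 178.1148°, p = 31.6527 m, q = 46.1852°, L = 43.3578 m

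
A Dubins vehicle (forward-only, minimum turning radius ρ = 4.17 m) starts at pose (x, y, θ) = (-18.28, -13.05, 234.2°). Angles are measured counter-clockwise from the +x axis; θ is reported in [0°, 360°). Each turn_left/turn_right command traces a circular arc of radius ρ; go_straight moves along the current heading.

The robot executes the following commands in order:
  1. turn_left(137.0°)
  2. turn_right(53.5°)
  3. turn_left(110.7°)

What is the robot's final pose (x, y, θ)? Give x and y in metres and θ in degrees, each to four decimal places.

set_pose: (x, y, θ) = (-18.2800, -13.0500, 234.2000°), ρ = 4.17
turn_left(137.0°): centre at ρ to the left, rotate +137.0° → (-14.0879, -19.5799, 371.2000° ≡ 11.2000°)
turn_right(53.5°): centre at ρ to the right, rotate −53.5° → (-10.4715, -20.5862, -42.3000° ≡ 317.7000°)
turn_left(110.7°): centre at ρ to the left, rotate +110.7° → (-3.7879, -19.0370, 428.4000° ≡ 68.4000°)

(-3.7879, -19.0370, 68.4000°)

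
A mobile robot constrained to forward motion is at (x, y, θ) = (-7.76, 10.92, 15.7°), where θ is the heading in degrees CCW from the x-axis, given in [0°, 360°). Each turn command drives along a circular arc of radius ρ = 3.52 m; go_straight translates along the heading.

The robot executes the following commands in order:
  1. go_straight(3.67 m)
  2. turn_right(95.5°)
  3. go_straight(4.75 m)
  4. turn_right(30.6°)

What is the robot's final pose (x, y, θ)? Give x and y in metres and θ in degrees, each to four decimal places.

(0.8660, 2.6225, 249.6000°)

set_pose: (x, y, θ) = (-7.7600, 10.9200, 15.7000°), ρ = 3.52
go_straight(3.67): x += 3.67·cos θ, y += 3.67·sin θ → (-4.2269, 11.9131, 15.7000°)
turn_right(95.5°): centre at ρ to the right, rotate −95.5° → (0.1900, 9.1478, -79.8000° ≡ 280.2000°)
go_straight(4.75): x += 4.75·cos θ, y += 4.75·sin θ → (1.0311, 4.4728, 280.2000°)
turn_right(30.6°): centre at ρ to the right, rotate −30.6° → (0.8660, 2.6225, 249.6000°)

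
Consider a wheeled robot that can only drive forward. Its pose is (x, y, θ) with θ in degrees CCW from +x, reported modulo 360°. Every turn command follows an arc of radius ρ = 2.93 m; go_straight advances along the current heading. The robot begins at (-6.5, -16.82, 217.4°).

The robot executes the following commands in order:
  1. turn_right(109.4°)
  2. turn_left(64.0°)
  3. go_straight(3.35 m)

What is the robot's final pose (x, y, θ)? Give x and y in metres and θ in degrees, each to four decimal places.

(-16.7624, -12.9355, 172.0000°)

set_pose: (x, y, θ) = (-6.5000, -16.8200, 217.4000°), ρ = 2.93
turn_right(109.4°): centre at ρ to the right, rotate −109.4° → (-11.0662, -15.3978, 108.0000°)
turn_left(64.0°): centre at ρ to the left, rotate +64.0° → (-13.4450, -13.4017, 172.0000°)
go_straight(3.35): x += 3.35·cos θ, y += 3.35·sin θ → (-16.7624, -12.9355, 172.0000°)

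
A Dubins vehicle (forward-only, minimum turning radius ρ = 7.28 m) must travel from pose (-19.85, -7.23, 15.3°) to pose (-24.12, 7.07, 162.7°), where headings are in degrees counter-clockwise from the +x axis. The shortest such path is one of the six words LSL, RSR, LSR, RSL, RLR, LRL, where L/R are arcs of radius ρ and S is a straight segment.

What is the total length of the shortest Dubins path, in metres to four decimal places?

32.7440 m

Let ψ = atan2(Δy, Δx) = atan2(14.30, -4.27) = 106.6257° be the start→goal bearing.
Normalize: d = |goal − start| / ρ = 14.923904/7.28 = 2.049987, α = (θ_start − ψ) mod 360° = 268.6743° = 4.689251 rad, β = (θ_goal − ψ) mod 360° = 56.0743° = 0.978681 rad.
Common terms: sin α = -0.999732, cos α = -0.023136, sin β = 0.829762, cos β = 0.558117, cos(α−β) = -0.842452, d² = 4.202446. Work in radians in the unit-radius frame; every candidate has L = ρ·(t + p + q).
LSL: p² = 2 + d² − 2cos(α−β) + 2d(sin α − sin β) = 0.386472; p = √p² = 0.621669; φ = atan2(cos β − cos α, d + sin α − sin β) = 1.208226 rad; t = (φ − α) mod 2π = 2.802161 rad, q = (β − φ) mod 2π = 6.053640 rad → L = 7.28·(2.802161 + 0.621669 + 6.053640) = 7.28·9.477469 = 68.995977 m
RSR: p² = 2 + d² − 2cos(α−β) + 2d(sin β − sin α) = 15.388229; p = √p² = 3.922783; φ = atan2(cos α − cos β, d − sin α + sin β) = -0.148721 rad; t = (α − φ) mod 2π = 4.837972 rad, q = (φ − β) mod 2π = 5.155783 rad → L = 7.28·(4.837972 + 3.922783 + 5.155783) = 7.28·13.916539 = 101.312401 m
LSR: p² = d² − 2 + 2cos(α−β) + 2d(sin α + sin β) = -0.179333 < 0 → infeasible
RSL: p² = d² − 2 + 2cos(α−β) − 2d(sin α + sin β) = 1.214415; p = √p² = 1.102005; φ = atan2(cos α + cos β, d − sin α − sin β) − atan2(2, p) = -0.830705 rad; t = (α − φ) mod 2π = 5.519957 rad, q = (β − φ) mod 2π = 1.809387 rad → L = 7.28·(5.519957 + 1.102005 + 1.809387) = 7.28·8.431348 = 61.380214 m
RLR: c = (6 − d² + 2cos(α−β) + 2d(sin α − sin β))/8 = -0.923529; p = 2π − arccos c = 3.535208 rad; φ = atan2(cos α − cos β, d − sin α + sin β) = -0.148721 rad; t = (α − φ + p/2) mod 2π = 0.322391 rad, q = (α − β − t + p) mod 2π = 0.640201 rad → L = 7.28·(0.322391 + 3.535208 + 0.640201) = 7.28·4.497800 = 32.743984 m
LRL: c = (6 − d² + 2cos(α−β) − 2d(sin α − sin β))/8 = 0.951691; p = 2π − arccos c = 5.971086 rad; φ = atan2(cos β − cos α, d + sin α − sin β) = 1.208226 rad; t = (φ − α + p/2) mod 2π = 5.787703 rad, q = (β − α − t + p) mod 2π = 2.755998 rad → L = 7.28·(5.787703 + 5.971086 + 2.755998) = 7.28·14.514787 = 105.667649 m
Shortest: RLR with L = 32.743984 m ≈ 32.7440 m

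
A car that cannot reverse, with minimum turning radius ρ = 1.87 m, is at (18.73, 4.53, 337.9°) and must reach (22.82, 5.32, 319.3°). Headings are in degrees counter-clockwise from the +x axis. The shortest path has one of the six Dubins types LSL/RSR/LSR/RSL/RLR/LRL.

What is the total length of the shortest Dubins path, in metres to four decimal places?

15.7728 m

Let ψ = atan2(Δy, Δx) = atan2(0.79, 4.09) = 10.9323° be the start→goal bearing.
Normalize: d = |goal − start| / ρ = 4.165597/1.87 = 2.227592, α = (θ_start − ψ) mod 360° = 326.9677° = 5.706663 rad, β = (θ_goal − ψ) mod 360° = 308.3677° = 5.382032 rad.
Common terms: sin α = -0.545111, cos α = 0.838364, sin β = -0.784043, cos β = 0.620706, cos(α−β) = 0.947768, d² = 4.962166. Work in radians in the unit-radius frame; every candidate has L = ρ·(t + p + q).
LSL: p² = 2 + d² − 2cos(α−β) + 2d(sin α − sin β) = 6.131115; p = √p² = 2.476109; φ = atan2(cos β − cos α, d + sin α − sin β) = -0.088017 rad; t = (φ − α) mod 2π = 0.488505 rad, q = (β − φ) mod 2π = 5.470049 rad → L = 1.87·(0.488505 + 2.476109 + 5.470049) = 1.87·8.434663 = 15.772820 m
RSR: p² = 2 + d² − 2cos(α−β) + 2d(sin β − sin α) = 4.002144; p = √p² = 2.000536; φ = atan2(cos α − cos β, d − sin α + sin β) = 0.109015 rad; t = (α − φ) mod 2π = 5.597648 rad, q = (φ − β) mod 2π = 1.010169 rad → L = 1.87·(5.597648 + 2.000536 + 1.010169) = 1.87·8.608353 = 16.097619 m
LSR: p² = d² − 2 + 2cos(α−β) + 2d(sin α + sin β) = -1.063926 < 0 → infeasible
RSL: p² = d² − 2 + 2cos(α−β) − 2d(sin α + sin β) = 10.779333; p = √p² = 3.283189; φ = atan2(cos α + cos β, d − sin α − sin β) − atan2(2, p) = -0.157840 rad; t = (α − φ) mod 2π = 5.864503 rad, q = (β − φ) mod 2π = 5.539872 rad → L = 1.87·(5.864503 + 3.283189 + 5.539872) = 1.87·14.687564 = 27.465745 m
RLR: c = (6 − d² + 2cos(α−β) + 2d(sin α − sin β))/8 = 0.499732; p = 2π − arccos c = 5.235678 rad; φ = atan2(cos α − cos β, d − sin α + sin β) = 0.109015 rad; t = (α − φ + p/2) mod 2π = 1.932302 rad, q = (α − β − t + p) mod 2π = 3.628008 rad → L = 1.87·(1.932302 + 5.235678 + 3.628008) = 1.87·10.795988 = 20.188497 m
LRL: c = (6 − d² + 2cos(α−β) − 2d(sin α − sin β))/8 = 0.233611; p = 2π − arccos c = 4.948178 rad; φ = atan2(cos β − cos α, d + sin α − sin β) = -0.088017 rad; t = (φ − α + p/2) mod 2π = 2.962595 rad, q = (β − α − t + p) mod 2π = 1.660952 rad → L = 1.87·(2.962595 + 4.948178 + 1.660952) = 1.87·9.571726 = 17.899127 m
Shortest: LSL with L = 15.772820 m ≈ 15.7728 m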